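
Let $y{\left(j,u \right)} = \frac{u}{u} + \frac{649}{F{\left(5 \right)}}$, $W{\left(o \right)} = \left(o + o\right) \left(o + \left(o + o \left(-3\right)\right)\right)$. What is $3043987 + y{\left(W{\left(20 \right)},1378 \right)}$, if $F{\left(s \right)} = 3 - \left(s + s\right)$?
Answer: $\frac{21307267}{7} \approx 3.0439 \cdot 10^{6}$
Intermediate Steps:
$W{\left(o \right)} = - 2 o^{2}$ ($W{\left(o \right)} = 2 o \left(o + \left(o - 3 o\right)\right) = 2 o \left(o - 2 o\right) = 2 o \left(- o\right) = - 2 o^{2}$)
$F{\left(s \right)} = 3 - 2 s$
$y{\left(j,u \right)} = - \frac{642}{7}$ ($y{\left(j,u \right)} = \frac{u}{u} + \frac{649}{3 - 10} = 1 + \frac{649}{3 - 10} = 1 + \frac{649}{-7} = 1 + 649 \left(- \frac{1}{7}\right) = 1 - \frac{649}{7} = - \frac{642}{7}$)
$3043987 + y{\left(W{\left(20 \right)},1378 \right)} = 3043987 - \frac{642}{7} = \frac{21307267}{7}$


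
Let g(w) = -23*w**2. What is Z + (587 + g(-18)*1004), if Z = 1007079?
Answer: -6474142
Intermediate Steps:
Z + (587 + g(-18)*1004) = 1007079 + (587 - 23*(-18)**2*1004) = 1007079 + (587 - 23*324*1004) = 1007079 + (587 - 7452*1004) = 1007079 + (587 - 7481808) = 1007079 - 7481221 = -6474142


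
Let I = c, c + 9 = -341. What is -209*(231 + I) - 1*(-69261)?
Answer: 94132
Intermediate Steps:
c = -350 (c = -9 - 341 = -350)
I = -350
-209*(231 + I) - 1*(-69261) = -209*(231 - 350) - 1*(-69261) = -209*(-119) + 69261 = 24871 + 69261 = 94132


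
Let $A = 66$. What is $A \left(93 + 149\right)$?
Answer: $15972$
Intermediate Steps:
$A \left(93 + 149\right) = 66 \left(93 + 149\right) = 66 \cdot 242 = 15972$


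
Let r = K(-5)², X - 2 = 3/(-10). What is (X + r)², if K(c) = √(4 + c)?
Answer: 49/100 ≈ 0.49000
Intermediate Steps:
X = 17/10 (X = 2 + 3/(-10) = 2 + 3*(-⅒) = 2 - 3/10 = 17/10 ≈ 1.7000)
r = -1 (r = (√(4 - 5))² = (√(-1))² = I² = -1)
(X + r)² = (17/10 - 1)² = (7/10)² = 49/100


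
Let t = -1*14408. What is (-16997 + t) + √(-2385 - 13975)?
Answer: -31405 + 2*I*√4090 ≈ -31405.0 + 127.91*I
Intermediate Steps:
t = -14408
(-16997 + t) + √(-2385 - 13975) = (-16997 - 14408) + √(-2385 - 13975) = -31405 + √(-16360) = -31405 + 2*I*√4090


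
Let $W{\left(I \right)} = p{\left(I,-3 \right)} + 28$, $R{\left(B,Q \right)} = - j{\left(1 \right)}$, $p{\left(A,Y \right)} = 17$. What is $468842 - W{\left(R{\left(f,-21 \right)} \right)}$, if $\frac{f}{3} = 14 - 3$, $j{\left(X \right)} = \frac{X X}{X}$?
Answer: $468797$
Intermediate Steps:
$j{\left(X \right)} = X$ ($j{\left(X \right)} = \frac{X^{2}}{X} = X$)
$f = 33$ ($f = 3 \left(14 - 3\right) = 3 \cdot 11 = 33$)
$R{\left(B,Q \right)} = -1$ ($R{\left(B,Q \right)} = \left(-1\right) 1 = -1$)
$W{\left(I \right)} = 45$ ($W{\left(I \right)} = 17 + 28 = 45$)
$468842 - W{\left(R{\left(f,-21 \right)} \right)} = 468842 - 45 = 468797$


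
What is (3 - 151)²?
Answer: 21904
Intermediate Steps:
(3 - 151)² = (-148)² = 21904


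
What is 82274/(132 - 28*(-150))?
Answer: 41137/2166 ≈ 18.992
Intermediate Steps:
82274/(132 - 28*(-150)) = 82274/(132 + 4200) = 82274/4332 = 82274*(1/4332) = 41137/2166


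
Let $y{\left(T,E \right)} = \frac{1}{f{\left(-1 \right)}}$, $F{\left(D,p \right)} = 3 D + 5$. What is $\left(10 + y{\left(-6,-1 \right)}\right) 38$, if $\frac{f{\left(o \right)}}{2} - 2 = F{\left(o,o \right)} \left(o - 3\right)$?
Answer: $\frac{2261}{6} \approx 376.83$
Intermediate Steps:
$F{\left(D,p \right)} = 5 + 3 D$
$f{\left(o \right)} = 4 + 2 \left(-3 + o\right) \left(5 + 3 o\right)$ ($f{\left(o \right)} = 4 + 2 \left(5 + 3 o\right) \left(o - 3\right) = 4 + 2 \left(5 + 3 o\right) \left(-3 + o\right) = 4 + 2 \left(-3 + o\right) \left(5 + 3 o\right)$)
$y{\left(T,E \right)} = - \frac{1}{12}$ ($y{\left(T,E \right)} = \frac{1}{-26 - -8 + 6 \left(-1\right)^{2}} = \frac{1}{-26 + 8 + 6 \cdot 1} = \frac{1}{-26 + 8 + 6} = \frac{1}{-12} = - \frac{1}{12}$)
$\left(10 + y{\left(-6,-1 \right)}\right) 38 = \left(10 - \frac{1}{12}\right) 38 = \frac{119}{12} \cdot 38 = \frac{2261}{6}$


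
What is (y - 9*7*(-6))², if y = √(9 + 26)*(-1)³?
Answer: (378 - √35)² ≈ 1.3845e+5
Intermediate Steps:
y = -√35 (y = √35*(-1) = -√35 ≈ -5.9161)
(y - 9*7*(-6))² = (-√35 - 9*7*(-6))² = (-√35 - 63*(-6))² = (-√35 + 378)² = (378 - √35)²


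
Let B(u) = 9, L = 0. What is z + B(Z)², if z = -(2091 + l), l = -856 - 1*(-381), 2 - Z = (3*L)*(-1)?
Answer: -1535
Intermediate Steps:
Z = 2 (Z = 2 - 3*0*(-1) = 2 - 0*(-1) = 2 - 1*0 = 2 + 0 = 2)
l = -475 (l = -856 + 381 = -475)
z = -1616 (z = -(2091 - 475) = -1*1616 = -1616)
z + B(Z)² = -1616 + 9² = -1616 + 81 = -1535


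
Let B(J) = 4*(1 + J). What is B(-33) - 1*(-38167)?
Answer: 38039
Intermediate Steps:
B(J) = 4 + 4*J
B(-33) - 1*(-38167) = (4 + 4*(-33)) - 1*(-38167) = (4 - 132) + 38167 = -128 + 38167 = 38039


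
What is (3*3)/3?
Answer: 3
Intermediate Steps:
(3*3)/3 = 9*(⅓) = 3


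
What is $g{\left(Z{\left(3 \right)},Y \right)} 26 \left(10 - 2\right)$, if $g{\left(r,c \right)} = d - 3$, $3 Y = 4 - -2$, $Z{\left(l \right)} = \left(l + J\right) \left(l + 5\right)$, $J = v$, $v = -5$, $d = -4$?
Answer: $-1456$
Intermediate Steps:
$J = -5$
$Z{\left(l \right)} = \left(-5 + l\right) \left(5 + l\right)$ ($Z{\left(l \right)} = \left(l - 5\right) \left(l + 5\right) = \left(-5 + l\right) \left(5 + l\right)$)
$Y = 2$ ($Y = \frac{4 - -2}{3} = \frac{4 + 2}{3} = \frac{1}{3} \cdot 6 = 2$)
$g{\left(r,c \right)} = -7$ ($g{\left(r,c \right)} = -4 - 3 = -7$)
$g{\left(Z{\left(3 \right)},Y \right)} 26 \left(10 - 2\right) = \left(-7\right) 26 \left(10 - 2\right) = \left(-182\right) 8 = -1456$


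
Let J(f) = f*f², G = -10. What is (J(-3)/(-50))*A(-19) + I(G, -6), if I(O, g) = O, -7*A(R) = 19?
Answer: -4013/350 ≈ -11.466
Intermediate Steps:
A(R) = -19/7 (A(R) = -⅐*19 = -19/7)
J(f) = f³
(J(-3)/(-50))*A(-19) + I(G, -6) = ((-3)³/(-50))*(-19/7) - 10 = -27*(-1/50)*(-19/7) - 10 = (27/50)*(-19/7) - 10 = -513/350 - 10 = -4013/350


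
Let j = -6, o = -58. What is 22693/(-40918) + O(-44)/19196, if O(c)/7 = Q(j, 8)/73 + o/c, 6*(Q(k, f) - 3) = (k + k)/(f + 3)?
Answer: -349486645757/630725928184 ≈ -0.55410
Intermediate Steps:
Q(k, f) = 3 + k/(3*(3 + f)) (Q(k, f) = 3 + ((k + k)/(f + 3))/6 = 3 + ((2*k)/(3 + f))/6 = 3 + (2*k/(3 + f))/6 = 3 + k/(3*(3 + f)))
O(c) = 217/803 - 406/c (O(c) = 7*(((27 - 6 + 9*8)/(3*(3 + 8)))/73 - 58/c) = 7*(((⅓)*(27 - 6 + 72)/11)*(1/73) - 58/c) = 7*(((⅓)*(1/11)*93)*(1/73) - 58/c) = 7*((31/11)*(1/73) - 58/c) = 7*(31/803 - 58/c) = 217/803 - 406/c)
22693/(-40918) + O(-44)/19196 = 22693/(-40918) + (217/803 - 406/(-44))/19196 = 22693*(-1/40918) + (217/803 - 406*(-1/44))*(1/19196) = -22693/40918 + (217/803 + 203/22)*(1/19196) = -22693/40918 + (15253/1606)*(1/19196) = -22693/40918 + 15253/30828776 = -349486645757/630725928184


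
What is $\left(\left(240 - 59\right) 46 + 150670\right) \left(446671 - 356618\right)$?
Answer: $14318066788$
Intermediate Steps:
$\left(\left(240 - 59\right) 46 + 150670\right) \left(446671 - 356618\right) = \left(181 \cdot 46 + 150670\right) 90053 = \left(8326 + 150670\right) 90053 = 158996 \cdot 90053 = 14318066788$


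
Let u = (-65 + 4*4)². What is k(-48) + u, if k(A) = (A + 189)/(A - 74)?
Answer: 292781/122 ≈ 2399.8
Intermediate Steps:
k(A) = (189 + A)/(-74 + A)
u = 2401 (u = (-65 + 16)² = (-49)² = 2401)
k(-48) + u = (189 - 48)/(-74 - 48) + 2401 = 141/(-122) + 2401 = -1/122*141 + 2401 = -141/122 + 2401 = 292781/122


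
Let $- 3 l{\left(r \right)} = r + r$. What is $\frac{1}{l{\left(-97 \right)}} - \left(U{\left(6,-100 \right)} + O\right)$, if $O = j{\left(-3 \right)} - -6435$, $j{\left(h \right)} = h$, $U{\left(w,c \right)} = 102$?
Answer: $- \frac{1267593}{194} \approx -6534.0$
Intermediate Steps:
$l{\left(r \right)} = - \frac{2 r}{3}$ ($l{\left(r \right)} = - \frac{r + r}{3} = - \frac{2 r}{3}$)
$O = 6432$ ($O = -3 - -6435 = -3 + 6435 = 6432$)
$\frac{1}{l{\left(-97 \right)}} - \left(U{\left(6,-100 \right)} + O\right) = \frac{1}{\left(- \frac{2}{3}\right) \left(-97\right)} - \left(102 + 6432\right) = \frac{1}{\frac{194}{3}} - 6534 = \frac{3}{194} - 6534 = - \frac{1267593}{194}$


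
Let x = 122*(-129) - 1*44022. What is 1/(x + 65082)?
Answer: 1/5322 ≈ 0.00018790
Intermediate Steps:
x = -59760 (x = -15738 - 44022 = -59760)
1/(x + 65082) = 1/(-59760 + 65082) = 1/5322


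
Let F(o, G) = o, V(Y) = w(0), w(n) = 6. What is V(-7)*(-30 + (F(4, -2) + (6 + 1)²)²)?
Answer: 16674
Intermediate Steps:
V(Y) = 6
V(-7)*(-30 + (F(4, -2) + (6 + 1)²)²) = 6*(-30 + (4 + (6 + 1)²)²) = 6*(-30 + (4 + 7²)²) = 6*(-30 + (4 + 49)²) = 6*(-30 + 53²) = 6*(-30 + 2809) = 6*2779 = 16674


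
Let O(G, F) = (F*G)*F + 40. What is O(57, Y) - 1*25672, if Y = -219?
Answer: 2708145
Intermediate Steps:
O(G, F) = 40 + G*F² (O(G, F) = G*F² + 40 = 40 + G*F²)
O(57, Y) - 1*25672 = (40 + 57*(-219)²) - 1*25672 = (40 + 57*47961) - 25672 = (40 + 2733777) - 25672 = 2733817 - 25672 = 2708145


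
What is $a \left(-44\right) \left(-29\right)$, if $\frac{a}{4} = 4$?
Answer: $20416$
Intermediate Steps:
$a = 16$ ($a = 4 \cdot 4 = 16$)
$a \left(-44\right) \left(-29\right) = 16 \left(-44\right) \left(-29\right) = \left(-704\right) \left(-29\right) = 20416$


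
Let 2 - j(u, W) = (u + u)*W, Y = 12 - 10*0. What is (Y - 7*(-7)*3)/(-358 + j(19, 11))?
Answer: -53/258 ≈ -0.20543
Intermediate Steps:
Y = 12 (Y = 12 + 0 = 12)
j(u, W) = 2 - 2*W*u (j(u, W) = 2 - (u + u)*W = 2 - 2*u*W = 2 - 2*W*u)
(Y - 7*(-7)*3)/(-358 + j(19, 11)) = (12 - 7*(-7)*3)/(-358 + (2 - 2*11*19)) = (12 + 49*3)/(-358 + (2 - 418)) = (12 + 147)/(-358 - 416) = 159/(-774) = 159*(-1/774) = -53/258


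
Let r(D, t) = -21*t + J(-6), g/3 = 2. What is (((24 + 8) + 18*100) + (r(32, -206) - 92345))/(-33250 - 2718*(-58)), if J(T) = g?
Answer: -86181/124394 ≈ -0.69281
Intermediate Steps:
g = 6 (g = 3*2 = 6)
J(T) = 6
r(D, t) = 6 - 21*t (r(D, t) = -21*t + 6 = 6 - 21*t)
(((24 + 8) + 18*100) + (r(32, -206) - 92345))/(-33250 - 2718*(-58)) = (((24 + 8) + 18*100) + ((6 - 21*(-206)) - 92345))/(-33250 - 2718*(-58)) = ((32 + 1800) + ((6 + 4326) - 92345))/(-33250 + 157644) = (1832 + (4332 - 92345))/124394 = (1832 - 88013)*(1/124394) = -86181*1/124394 = -86181/124394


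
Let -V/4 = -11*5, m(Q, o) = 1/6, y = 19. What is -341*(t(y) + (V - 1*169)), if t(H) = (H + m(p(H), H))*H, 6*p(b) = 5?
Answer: -849431/6 ≈ -1.4157e+5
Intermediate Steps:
p(b) = ⅚ (p(b) = (⅙)*5 = ⅚)
m(Q, o) = ⅙ (m(Q, o) = 1*(⅙) = ⅙)
V = 220 (V = -(-44)*5 = -4*(-55) = 220)
t(H) = H*(⅙ + H) (t(H) = (H + ⅙)*H = (⅙ + H)*H = H*(⅙ + H))
-341*(t(y) + (V - 1*169)) = -341*(19*(⅙ + 19) + (220 - 1*169)) = -341*(19*(115/6) + (220 - 169)) = -341*(2185/6 + 51) = -341*2491/6 = -849431/6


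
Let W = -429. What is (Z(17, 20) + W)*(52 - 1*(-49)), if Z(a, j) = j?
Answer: -41309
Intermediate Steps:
(Z(17, 20) + W)*(52 - 1*(-49)) = (20 - 429)*(52 - 1*(-49)) = -409*(52 + 49) = -409*101 = -41309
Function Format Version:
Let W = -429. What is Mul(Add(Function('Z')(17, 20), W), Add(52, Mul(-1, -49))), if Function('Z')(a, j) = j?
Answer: -41309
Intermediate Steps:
Mul(Add(Function('Z')(17, 20), W), Add(52, Mul(-1, -49))) = Mul(Add(20, -429), Add(52, Mul(-1, -49))) = Mul(-409, Add(52, 49)) = Mul(-409, 101) = -41309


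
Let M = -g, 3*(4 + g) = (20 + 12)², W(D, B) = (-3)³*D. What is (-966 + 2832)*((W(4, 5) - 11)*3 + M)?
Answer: -1295626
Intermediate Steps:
W(D, B) = -27*D
g = 1012/3 (g = -4 + (20 + 12)²/3 = -4 + (⅓)*32² = -4 + (⅓)*1024 = -4 + 1024/3 = 1012/3 ≈ 337.33)
M = -1012/3 (M = -1*1012/3 = -1012/3 ≈ -337.33)
(-966 + 2832)*((W(4, 5) - 11)*3 + M) = (-966 + 2832)*((-27*4 - 11)*3 - 1012/3) = 1866*((-108 - 11)*3 - 1012/3) = 1866*(-119*3 - 1012/3) = 1866*(-357 - 1012/3) = 1866*(-2083/3) = -1295626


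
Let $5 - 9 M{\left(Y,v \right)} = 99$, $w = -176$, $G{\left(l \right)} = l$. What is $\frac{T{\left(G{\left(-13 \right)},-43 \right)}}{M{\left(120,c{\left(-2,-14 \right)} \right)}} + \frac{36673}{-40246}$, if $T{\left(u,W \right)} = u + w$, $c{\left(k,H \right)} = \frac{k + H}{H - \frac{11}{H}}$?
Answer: $\frac{16252796}{945781} \approx 17.185$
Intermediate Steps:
$c{\left(k,H \right)} = \frac{H + k}{H - \frac{11}{H}}$
$M{\left(Y,v \right)} = - \frac{94}{9}$ ($M{\left(Y,v \right)} = \frac{5}{9} - 11 = - \frac{94}{9}$)
$T{\left(u,W \right)} = -176 + u$ ($T{\left(u,W \right)} = u - 176 = -176 + u$)
$\frac{T{\left(G{\left(-13 \right)},-43 \right)}}{M{\left(120,c{\left(-2,-14 \right)} \right)}} + \frac{36673}{-40246} = \frac{-176 - 13}{- \frac{94}{9}} + \frac{36673}{-40246} = \left(-189\right) \left(- \frac{9}{94}\right) + 36673 \left(- \frac{1}{40246}\right) = \frac{1701}{94} - \frac{36673}{40246} = \frac{16252796}{945781}$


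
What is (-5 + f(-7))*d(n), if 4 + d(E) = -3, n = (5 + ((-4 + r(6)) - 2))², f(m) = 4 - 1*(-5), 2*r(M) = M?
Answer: -28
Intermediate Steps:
r(M) = M/2
f(m) = 9 (f(m) = 4 + 5 = 9)
n = 4 (n = (5 + ((-4 + (½)*6) - 2))² = (5 + ((-4 + 3) - 2))² = (5 + (-1 - 2))² = (5 - 3)² = 2² = 4)
d(E) = -7 (d(E) = -4 - 3 = -7)
(-5 + f(-7))*d(n) = (-5 + 9)*(-7) = 4*(-7) = -28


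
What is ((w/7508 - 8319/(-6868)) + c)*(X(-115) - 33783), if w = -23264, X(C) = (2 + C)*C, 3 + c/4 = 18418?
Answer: -4934780761679295/3222809 ≈ -1.5312e+9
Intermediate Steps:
c = 73660 (c = -12 + 4*18418 = -12 + 73672 = 73660)
X(C) = C*(2 + C)
((w/7508 - 8319/(-6868)) + c)*(X(-115) - 33783) = ((-23264/7508 - 8319/(-6868)) + 73660)*(-115*(2 - 115) - 33783) = ((-23264*1/7508 - 8319*(-1/6868)) + 73660)*(-115*(-113) - 33783) = ((-5816/1877 + 8319/6868) + 73660)*(12995 - 33783) = (-24329525/12891236 + 73660)*(-20788) = (949544114235/12891236)*(-20788) = -4934780761679295/3222809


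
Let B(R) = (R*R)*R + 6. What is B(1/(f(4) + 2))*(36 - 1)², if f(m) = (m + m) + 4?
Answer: 411625/56 ≈ 7350.4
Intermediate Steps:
f(m) = 4 + 2*m (f(m) = 2*m + 4 = 4 + 2*m)
B(R) = 6 + R³ (B(R) = R²*R + 6 = R³ + 6 = 6 + R³)
B(1/(f(4) + 2))*(36 - 1)² = (6 + (1/((4 + 2*4) + 2))³)*(36 - 1)² = (6 + (1/((4 + 8) + 2))³)*35² = (6 + (1/(12 + 2))³)*1225 = (6 + (1/14)³)*1225 = (6 + 1/2744)*1225 = (16465/2744)*1225 = 411625/56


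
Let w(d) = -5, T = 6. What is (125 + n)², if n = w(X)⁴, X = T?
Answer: 562500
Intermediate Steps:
X = 6
n = 625 (n = (-5)⁴ = 625)
(125 + n)² = (125 + 625)² = 750² = 562500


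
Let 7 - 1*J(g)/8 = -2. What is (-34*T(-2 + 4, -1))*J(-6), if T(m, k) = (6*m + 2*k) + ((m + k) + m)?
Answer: -31824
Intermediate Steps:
J(g) = 72 (J(g) = 56 - 8*(-2) = 56 + 16 = 72)
T(m, k) = 3*k + 8*m (T(m, k) = (2*k + 6*m) + ((k + m) + m) = (2*k + 6*m) + (k + 2*m) = 3*k + 8*m)
(-34*T(-2 + 4, -1))*J(-6) = -34*(3*(-1) + 8*(-2 + 4))*72 = -34*(-3 + 8*2)*72 = -34*(-3 + 16)*72 = -34*13*72 = -442*72 = -31824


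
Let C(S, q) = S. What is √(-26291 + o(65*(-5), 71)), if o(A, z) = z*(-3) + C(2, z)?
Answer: I*√26502 ≈ 162.79*I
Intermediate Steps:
o(A, z) = 2 - 3*z (o(A, z) = z*(-3) + 2 = -3*z + 2 = 2 - 3*z)
√(-26291 + o(65*(-5), 71)) = √(-26291 + (2 - 3*71)) = √(-26291 + (2 - 213)) = √(-26291 - 211) = √(-26502) = I*√26502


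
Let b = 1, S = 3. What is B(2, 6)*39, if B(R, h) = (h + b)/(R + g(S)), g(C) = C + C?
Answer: 273/8 ≈ 34.125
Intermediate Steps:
g(C) = 2*C
B(R, h) = (1 + h)/(6 + R) (B(R, h) = (h + 1)/(R + 2*3) = (1 + h)/(R + 6) = (1 + h)/(6 + R))
B(2, 6)*39 = ((1 + 6)/(6 + 2))*39 = (7/8)*39 = 273/8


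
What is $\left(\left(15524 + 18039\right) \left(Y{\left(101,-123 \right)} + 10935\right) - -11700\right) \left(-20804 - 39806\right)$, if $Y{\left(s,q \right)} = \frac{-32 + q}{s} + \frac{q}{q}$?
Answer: $- \frac{2246662460113830}{101} \approx -2.2244 \cdot 10^{13}$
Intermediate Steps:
$Y{\left(s,q \right)} = 1 + \frac{-32 + q}{s}$ ($Y{\left(s,q \right)} = \frac{-32 + q}{s} + 1 = 1 + \frac{-32 + q}{s}$)
$\left(\left(15524 + 18039\right) \left(Y{\left(101,-123 \right)} + 10935\right) - -11700\right) \left(-20804 - 39806\right) = \left(\left(15524 + 18039\right) \left(\frac{-32 - 123 + 101}{101} + 10935\right) - -11700\right) \left(-20804 - 39806\right) = \left(33563 \left(\frac{1}{101} \left(-54\right) + 10935\right) + 11700\right) \left(-60610\right) = \left(33563 \left(- \frac{54}{101} + 10935\right) + 11700\right) \left(-60610\right) = \left(33563 \cdot \frac{1104381}{101} + 11700\right) \left(-60610\right) = \left(\frac{37066339503}{101} + 11700\right) \left(-60610\right) = \frac{37067521203}{101} \left(-60610\right) = - \frac{2246662460113830}{101}$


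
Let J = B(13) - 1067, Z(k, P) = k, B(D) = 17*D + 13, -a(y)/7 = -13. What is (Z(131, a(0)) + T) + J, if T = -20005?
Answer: -20707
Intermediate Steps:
a(y) = 91 (a(y) = -7*(-13) = 91)
B(D) = 13 + 17*D
J = -833 (J = (13 + 17*13) - 1067 = (13 + 221) - 1067 = 234 - 1067 = -833)
(Z(131, a(0)) + T) + J = (131 - 20005) - 833 = -19874 - 833 = -20707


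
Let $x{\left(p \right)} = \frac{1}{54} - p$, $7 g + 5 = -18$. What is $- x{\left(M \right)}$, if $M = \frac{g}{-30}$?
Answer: $\frac{86}{945} \approx 0.091005$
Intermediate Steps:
$g = - \frac{23}{7}$ ($g = - \frac{5}{7} + \frac{1}{7} \left(-18\right) = - \frac{5}{7} - \frac{18}{7} = - \frac{23}{7} \approx -3.2857$)
$M = \frac{23}{210}$ ($M = - \frac{23}{7 \left(-30\right)} = \left(- \frac{23}{7}\right) \left(- \frac{1}{30}\right) = \frac{23}{210} \approx 0.10952$)
$x{\left(p \right)} = \frac{1}{54} - p$
$- x{\left(M \right)} = - (\frac{1}{54} - \frac{23}{210}) = \left(-1\right) \left(- \frac{86}{945}\right) = \frac{86}{945}$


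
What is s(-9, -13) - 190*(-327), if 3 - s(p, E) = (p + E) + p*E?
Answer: 62038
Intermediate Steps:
s(p, E) = 3 - E - p - E*p (s(p, E) = 3 - ((p + E) + p*E) = 3 - ((E + p) + E*p) = 3 - (E + p + E*p) = 3 + (-E - p - E*p) = 3 - E - p - E*p)
s(-9, -13) - 190*(-327) = (3 - 1*(-13) - 1*(-9) - 1*(-13)*(-9)) - 190*(-327) = (3 + 13 + 9 - 117) + 62130 = -92 + 62130 = 62038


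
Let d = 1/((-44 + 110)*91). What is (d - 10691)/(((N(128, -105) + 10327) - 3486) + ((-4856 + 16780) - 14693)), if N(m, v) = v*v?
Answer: -2071295/2924922 ≈ -0.70815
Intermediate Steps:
N(m, v) = v**2
d = 1/6006 (d = 1/(66*91) = 1/6006 ≈ 0.00016650)
(d - 10691)/(((N(128, -105) + 10327) - 3486) + ((-4856 + 16780) - 14693)) = (1/6006 - 10691)/((((-105)**2 + 10327) - 3486) + ((-4856 + 16780) - 14693)) = -64210145/(6006*(((11025 + 10327) - 3486) + (11924 - 14693))) = -64210145/(6006*((21352 - 3486) - 2769)) = -64210145/(6006*(17866 - 2769)) = -64210145/6006/15097 = -64210145/6006*1/15097 = -2071295/2924922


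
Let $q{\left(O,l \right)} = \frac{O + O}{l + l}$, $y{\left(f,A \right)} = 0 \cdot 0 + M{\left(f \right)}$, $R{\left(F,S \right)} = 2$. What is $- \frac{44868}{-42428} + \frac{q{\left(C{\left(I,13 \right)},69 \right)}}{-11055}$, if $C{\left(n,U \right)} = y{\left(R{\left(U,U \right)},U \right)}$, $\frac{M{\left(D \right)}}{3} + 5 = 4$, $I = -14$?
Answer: $\frac{2852101112}{2696988855} \approx 1.0575$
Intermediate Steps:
$M{\left(D \right)} = -3$ ($M{\left(D \right)} = -15 + 3 \cdot 4 = -15 + 12 = -3$)
$y{\left(f,A \right)} = -3$ ($y{\left(f,A \right)} = 0 \cdot 0 - 3 = 0 - 3 = -3$)
$C{\left(n,U \right)} = -3$
$q{\left(O,l \right)} = \frac{O}{l}$ ($q{\left(O,l \right)} = \frac{2 O}{2 l} = 2 O \frac{1}{2 l} = \frac{O}{l}$)
$- \frac{44868}{-42428} + \frac{q{\left(C{\left(I,13 \right)},69 \right)}}{-11055} = - \frac{44868}{-42428} + \frac{\left(-3\right) \frac{1}{69}}{-11055} = \left(-44868\right) \left(- \frac{1}{42428}\right) + \left(-3\right) \frac{1}{69} \left(- \frac{1}{11055}\right) = \frac{11217}{10607} - - \frac{1}{254265} = \frac{11217}{10607} + \frac{1}{254265} = \frac{2852101112}{2696988855}$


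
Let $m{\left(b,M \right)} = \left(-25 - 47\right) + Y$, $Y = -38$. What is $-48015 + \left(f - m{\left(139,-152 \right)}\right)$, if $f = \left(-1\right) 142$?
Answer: $-48047$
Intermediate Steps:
$f = -142$
$m{\left(b,M \right)} = -110$ ($m{\left(b,M \right)} = \left(-25 - 47\right) - 38 = -72 - 38 = -110$)
$-48015 + \left(f - m{\left(139,-152 \right)}\right) = -48015 - 32 = -48047$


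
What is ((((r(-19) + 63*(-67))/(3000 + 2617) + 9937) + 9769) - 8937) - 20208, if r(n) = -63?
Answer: -53023147/5617 ≈ -9439.8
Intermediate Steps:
((((r(-19) + 63*(-67))/(3000 + 2617) + 9937) + 9769) - 8937) - 20208 = ((((-63 + 63*(-67))/(3000 + 2617) + 9937) + 9769) - 8937) - 20208 = ((((-63 - 4221)/5617 + 9937) + 9769) - 8937) - 20208 = (((-4284*1/5617 + 9937) + 9769) - 8937) - 20208 = (((-4284/5617 + 9937) + 9769) - 8937) - 20208 = ((55811845/5617 + 9769) - 8937) - 20208 = (110684318/5617 - 8937) - 20208 = 60485189/5617 - 20208 = -53023147/5617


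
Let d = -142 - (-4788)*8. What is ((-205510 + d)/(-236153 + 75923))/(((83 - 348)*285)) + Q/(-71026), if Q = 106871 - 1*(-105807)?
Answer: -643426803606887/214877989722375 ≈ -2.9944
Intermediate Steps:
d = 38162 (d = -142 - 171*(-224) = -142 + 38304 = 38162)
Q = 212678 (Q = 106871 + 105807 = 212678)
((-205510 + d)/(-236153 + 75923))/(((83 - 348)*285)) + Q/(-71026) = ((-205510 + 38162)/(-236153 + 75923))/(((83 - 348)*285)) + 212678/(-71026) = (-167348/(-160230))/((-265*285)) + 212678*(-1/71026) = -167348*(-1/160230)/(-75525) - 106339/35513 = (83674/80115)*(-1/75525) - 106339/35513 = -83674/6050685375 - 106339/35513 = -643426803606887/214877989722375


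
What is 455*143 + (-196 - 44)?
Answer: 64825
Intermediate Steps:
455*143 + (-196 - 44) = 65065 - 240 = 64825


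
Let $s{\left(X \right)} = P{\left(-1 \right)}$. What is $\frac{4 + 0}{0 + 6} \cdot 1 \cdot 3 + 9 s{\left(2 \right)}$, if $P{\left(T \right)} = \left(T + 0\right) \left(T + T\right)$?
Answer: $20$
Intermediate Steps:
$P{\left(T \right)} = 2 T^{2}$ ($P{\left(T \right)} = T 2 T = 2 T^{2}$)
$s{\left(X \right)} = 2$ ($s{\left(X \right)} = 2 \left(-1\right)^{2} = 2 \cdot 1 = 2$)
$\frac{4 + 0}{0 + 6} \cdot 1 \cdot 3 + 9 s{\left(2 \right)} = \frac{4 + 0}{0 + 6} \cdot 1 \cdot 3 + 9 \cdot 2 = \frac{4}{6} \cdot 1 \cdot 3 + 18 = 4 \cdot \frac{1}{6} \cdot 1 \cdot 3 + 18 = \frac{2}{3} \cdot 1 \cdot 3 + 18 = \frac{2}{3} \cdot 3 + 18 = 2 + 18 = 20$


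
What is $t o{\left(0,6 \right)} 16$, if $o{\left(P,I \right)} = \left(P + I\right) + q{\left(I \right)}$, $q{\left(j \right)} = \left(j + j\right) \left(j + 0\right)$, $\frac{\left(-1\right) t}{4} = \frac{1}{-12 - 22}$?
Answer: $\frac{2496}{17} \approx 146.82$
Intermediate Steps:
$t = \frac{2}{17}$ ($t = - \frac{4}{-12 - 22} = - \frac{4}{-34} = \left(-4\right) \left(- \frac{1}{34}\right) = \frac{2}{17} \approx 0.11765$)
$q{\left(j \right)} = 2 j^{2}$ ($q{\left(j \right)} = 2 j j = 2 j^{2}$)
$o{\left(P,I \right)} = I + P + 2 I^{2}$ ($o{\left(P,I \right)} = \left(P + I\right) + 2 I^{2} = \left(I + P\right) + 2 I^{2} = I + P + 2 I^{2}$)
$t o{\left(0,6 \right)} 16 = \frac{2 \left(6 + 0 + 2 \cdot 6^{2}\right)}{17} \cdot 16 = \frac{2 \left(6 + 0 + 2 \cdot 36\right)}{17} \cdot 16 = \frac{2 \left(6 + 0 + 72\right)}{17} \cdot 16 = \frac{2}{17} \cdot 78 \cdot 16 = \frac{156}{17} \cdot 16 = \frac{2496}{17}$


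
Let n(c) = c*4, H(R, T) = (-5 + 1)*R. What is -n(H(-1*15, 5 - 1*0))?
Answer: -240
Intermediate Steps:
H(R, T) = -4*R
n(c) = 4*c
-n(H(-1*15, 5 - 1*0)) = -4*(-(-4)*15) = -4*(-4*(-15)) = -4*60 = -1*240 = -240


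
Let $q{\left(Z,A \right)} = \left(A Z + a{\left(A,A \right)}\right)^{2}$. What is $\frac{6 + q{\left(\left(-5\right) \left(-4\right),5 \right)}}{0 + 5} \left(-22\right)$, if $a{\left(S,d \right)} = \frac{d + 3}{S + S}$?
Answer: $- \frac{5591652}{125} \approx -44733.0$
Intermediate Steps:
$a{\left(S,d \right)} = \frac{3 + d}{2 S}$
$q{\left(Z,A \right)} = \left(A Z + \frac{3 + A}{2 A}\right)^{2}$
$\frac{6 + q{\left(\left(-5\right) \left(-4\right),5 \right)}}{0 + 5} \left(-22\right) = \frac{6 + \frac{\left(3 + 5 + 2 \left(\left(-5\right) \left(-4\right)\right) 5^{2}\right)^{2}}{4 \cdot 25}}{0 + 5} \left(-22\right) = \frac{6 + \frac{1}{4} \cdot \frac{1}{25} \left(3 + 5 + 2 \cdot 20 \cdot 25\right)^{2}}{5} \left(-22\right) = \left(6 + \frac{1}{4} \cdot \frac{1}{25} \left(3 + 5 + 1000\right)^{2}\right) \frac{1}{5} \left(-22\right) = \left(6 + \frac{1}{4} \cdot \frac{1}{25} \cdot 1008^{2}\right) \frac{1}{5} \left(-22\right) = \left(6 + \frac{1}{4} \cdot \frac{1}{25} \cdot 1016064\right) \frac{1}{5} \left(-22\right) = \left(6 + \frac{254016}{25}\right) \frac{1}{5} \left(-22\right) = \frac{254166}{25} \cdot \frac{1}{5} \left(-22\right) = \frac{254166}{125} \left(-22\right) = - \frac{5591652}{125}$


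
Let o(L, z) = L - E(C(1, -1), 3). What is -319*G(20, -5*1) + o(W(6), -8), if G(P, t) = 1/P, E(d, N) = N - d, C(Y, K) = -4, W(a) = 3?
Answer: -399/20 ≈ -19.950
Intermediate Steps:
o(L, z) = -7 + L (o(L, z) = L - (3 - 1*(-4)) = L - (3 + 4) = L - 1*7 = L - 7 = -7 + L)
-319*G(20, -5*1) + o(W(6), -8) = -319/20 + (-7 + 3) = -319*1/20 - 4 = -319/20 - 4 = -399/20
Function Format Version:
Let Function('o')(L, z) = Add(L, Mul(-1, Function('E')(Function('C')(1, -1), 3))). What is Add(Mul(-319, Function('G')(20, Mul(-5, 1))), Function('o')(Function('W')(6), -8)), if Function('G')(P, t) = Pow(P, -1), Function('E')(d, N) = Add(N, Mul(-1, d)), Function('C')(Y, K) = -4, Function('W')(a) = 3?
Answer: Rational(-399, 20) ≈ -19.950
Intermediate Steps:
Function('o')(L, z) = Add(-7, L) (Function('o')(L, z) = Add(L, Mul(-1, Add(3, Mul(-1, -4)))) = Add(L, Mul(-1, Add(3, 4))) = Add(L, Mul(-1, 7)) = Add(L, -7) = Add(-7, L))
Add(Mul(-319, Function('G')(20, Mul(-5, 1))), Function('o')(Function('W')(6), -8)) = Add(Mul(-319, Pow(20, -1)), Add(-7, 3)) = Add(Mul(-319, Rational(1, 20)), -4) = Add(Rational(-319, 20), -4) = Rational(-399, 20)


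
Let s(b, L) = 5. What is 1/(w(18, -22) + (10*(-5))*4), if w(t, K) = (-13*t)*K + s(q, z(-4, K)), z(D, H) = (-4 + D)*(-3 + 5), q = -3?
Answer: 1/4953 ≈ 0.00020190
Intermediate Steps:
z(D, H) = -8 + 2*D (z(D, H) = (-4 + D)*2 = -8 + 2*D)
w(t, K) = 5 - 13*K*t (w(t, K) = (-13*t)*K + 5 = -13*K*t + 5 = 5 - 13*K*t)
1/(w(18, -22) + (10*(-5))*4) = 1/((5 - 13*(-22)*18) + (10*(-5))*4) = 1/((5 + 5148) - 50*4) = 1/(5153 - 200) = 1/4953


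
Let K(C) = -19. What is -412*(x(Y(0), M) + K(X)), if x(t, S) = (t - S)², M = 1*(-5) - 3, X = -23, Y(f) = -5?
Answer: 4120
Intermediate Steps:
M = -8 (M = -5 - 3 = -8)
-412*(x(Y(0), M) + K(X)) = -412*((-8 - 1*(-5))² - 19) = -412*((-8 + 5)² - 19) = -412*((-3)² - 19) = -412*(9 - 19) = -412*(-10) = 4120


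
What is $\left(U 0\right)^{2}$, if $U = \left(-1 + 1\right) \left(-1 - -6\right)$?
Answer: $0$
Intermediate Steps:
$U = 0$ ($U = 0 \left(-1 + 6\right) = 0 \cdot 5 = 0$)
$\left(U 0\right)^{2} = \left(0 \cdot 0\right)^{2} = 0^{2} = 0$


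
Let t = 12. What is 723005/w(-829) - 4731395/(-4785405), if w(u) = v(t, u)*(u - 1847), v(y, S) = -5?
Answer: 46975704095/853716252 ≈ 55.025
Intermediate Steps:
w(u) = 9235 - 5*u (w(u) = -5*(u - 1847) = -5*(-1847 + u) = 9235 - 5*u)
723005/w(-829) - 4731395/(-4785405) = 723005/(9235 - 5*(-829)) - 4731395/(-4785405) = 723005/(9235 + 4145) - 4731395*(-1/4785405) = 723005/13380 + 946279/957081 = 723005*(1/13380) + 946279/957081 = 144601/2676 + 946279/957081 = 46975704095/853716252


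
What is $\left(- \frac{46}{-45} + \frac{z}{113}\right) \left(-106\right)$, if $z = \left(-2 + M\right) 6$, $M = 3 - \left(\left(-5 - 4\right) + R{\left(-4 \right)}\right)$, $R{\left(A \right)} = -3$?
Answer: $- \frac{923048}{5085} \approx -181.52$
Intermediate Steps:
$M = 15$ ($M = 3 - \left(\left(-5 - 4\right) - 3\right) = 3 - \left(-9 - 3\right) = 3 - -12 = 3 + 12 = 15$)
$z = 78$ ($z = \left(-2 + 15\right) 6 = 13 \cdot 6 = 78$)
$\left(- \frac{46}{-45} + \frac{z}{113}\right) \left(-106\right) = \left(- \frac{46}{-45} + \frac{78}{113}\right) \left(-106\right) = \left(\left(-46\right) \left(- \frac{1}{45}\right) + 78 \cdot \frac{1}{113}\right) \left(-106\right) = \left(\frac{46}{45} + \frac{78}{113}\right) \left(-106\right) = \frac{8708}{5085} \left(-106\right) = - \frac{923048}{5085}$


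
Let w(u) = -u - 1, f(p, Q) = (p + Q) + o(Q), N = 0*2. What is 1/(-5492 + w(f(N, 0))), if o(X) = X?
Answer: -1/5493 ≈ -0.00018205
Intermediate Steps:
N = 0
f(p, Q) = p + 2*Q (f(p, Q) = (p + Q) + Q = (Q + p) + Q = p + 2*Q)
w(u) = -1 - u
1/(-5492 + w(f(N, 0))) = 1/(-5492 + (-1 - (0 + 2*0))) = 1/(-5492 + (-1 - (0 + 0))) = 1/(-5492 + (-1 - 1*0)) = 1/(-5492 + (-1 + 0)) = 1/(-5492 - 1) = 1/(-5493) = -1/5493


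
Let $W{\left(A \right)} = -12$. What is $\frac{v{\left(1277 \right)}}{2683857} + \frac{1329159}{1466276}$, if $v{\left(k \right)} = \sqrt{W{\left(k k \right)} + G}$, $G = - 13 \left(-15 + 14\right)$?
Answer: $\frac{3567274152539}{3935275106532} \approx 0.90649$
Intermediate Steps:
$G = 13$ ($G = \left(-13\right) \left(-1\right) = 13$)
$v{\left(k \right)} = 1$ ($v{\left(k \right)} = \sqrt{-12 + 13} = \sqrt{1} = 1$)
$\frac{v{\left(1277 \right)}}{2683857} + \frac{1329159}{1466276} = 1 \cdot \frac{1}{2683857} + \frac{1329159}{1466276} = 1 \cdot \frac{1}{2683857} + 1329159 \cdot \frac{1}{1466276} = \frac{1}{2683857} + \frac{1329159}{1466276} = \frac{3567274152539}{3935275106532}$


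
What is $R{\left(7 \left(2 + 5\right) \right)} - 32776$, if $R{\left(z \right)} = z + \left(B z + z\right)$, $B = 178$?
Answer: $-23956$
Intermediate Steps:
$R{\left(z \right)} = 180 z$ ($R{\left(z \right)} = z + \left(178 z + z\right) = z + 179 z = 180 z$)
$R{\left(7 \left(2 + 5\right) \right)} - 32776 = 180 \cdot 7 \left(2 + 5\right) - 32776 = 180 \cdot 7 \cdot 7 - 32776 = 180 \cdot 49 - 32776 = 8820 - 32776 = -23956$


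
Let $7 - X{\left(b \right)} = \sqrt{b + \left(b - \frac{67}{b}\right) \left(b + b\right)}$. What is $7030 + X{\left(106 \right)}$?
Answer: $7037 - 2 \sqrt{5611} \approx 6887.2$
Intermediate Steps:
$X{\left(b \right)} = 7 - \sqrt{b + 2 b \left(b - \frac{67}{b}\right)}$ ($X{\left(b \right)} = 7 - \sqrt{b + \left(b - \frac{67}{b}\right) \left(b + b\right)} = 7 - \sqrt{b + \left(b - \frac{67}{b}\right) 2 b} = 7 - \sqrt{b + 2 b \left(b - \frac{67}{b}\right)}$)
$7030 + X{\left(106 \right)} = 7030 + \left(7 - \sqrt{-134 + 106 + 2 \cdot 106^{2}}\right) = 7030 + \left(7 - \sqrt{-134 + 106 + 2 \cdot 11236}\right) = 7030 + \left(7 - \sqrt{-134 + 106 + 22472}\right) = 7030 + \left(7 - \sqrt{22444}\right) = 7030 + \left(7 - 2 \sqrt{5611}\right) = 7037 - 2 \sqrt{5611}$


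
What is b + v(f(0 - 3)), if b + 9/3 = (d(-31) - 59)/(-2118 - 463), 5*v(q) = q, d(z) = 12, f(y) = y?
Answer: -46223/12905 ≈ -3.5818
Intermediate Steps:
v(q) = q/5
b = -7696/2581 (b = -3 + (12 - 59)/(-2118 - 463) = -3 - 47/(-2581) = -3 - 47*(-1/2581) = -3 + 47/2581 = -7696/2581 ≈ -2.9818)
b + v(f(0 - 3)) = -7696/2581 + (0 - 3)/5 = -7696/2581 + (⅕)*(-3) = -7696/2581 - ⅗ = -46223/12905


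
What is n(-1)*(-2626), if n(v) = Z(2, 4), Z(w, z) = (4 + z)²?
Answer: -168064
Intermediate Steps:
n(v) = 64 (n(v) = (4 + 4)² = 8² = 64)
n(-1)*(-2626) = 64*(-2626) = -168064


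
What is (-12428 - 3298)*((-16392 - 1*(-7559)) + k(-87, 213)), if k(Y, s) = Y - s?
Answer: 143625558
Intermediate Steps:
(-12428 - 3298)*((-16392 - 1*(-7559)) + k(-87, 213)) = (-12428 - 3298)*((-16392 - 1*(-7559)) + (-87 - 1*213)) = -15726*((-16392 + 7559) + (-87 - 213)) = -15726*(-8833 - 300) = -15726*(-9133) = 143625558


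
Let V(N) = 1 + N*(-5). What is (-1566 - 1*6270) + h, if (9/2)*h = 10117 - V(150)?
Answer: -16264/3 ≈ -5421.3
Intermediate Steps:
V(N) = 1 - 5*N
h = 7244/3 (h = 2*(10117 - (1 - 5*150))/9 = 2*(10117 - (1 - 750))/9 = 2*(10117 - 1*(-749))/9 = 2*(10117 + 749)/9 = (2/9)*10866 = 7244/3 ≈ 2414.7)
(-1566 - 1*6270) + h = (-1566 - 1*6270) + 7244/3 = (-1566 - 6270) + 7244/3 = -7836 + 7244/3 = -16264/3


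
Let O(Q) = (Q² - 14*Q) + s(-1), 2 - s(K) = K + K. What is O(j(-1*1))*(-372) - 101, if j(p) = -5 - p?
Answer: -28373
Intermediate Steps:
s(K) = 2 - 2*K (s(K) = 2 - (K + K) = 2 - 2*K)
O(Q) = 4 + Q² - 14*Q (O(Q) = (Q² - 14*Q) + (2 - 2*(-1)) = (Q² - 14*Q) + (2 + 2) = (Q² - 14*Q) + 4 = 4 + Q² - 14*Q)
O(j(-1*1))*(-372) - 101 = (4 + (-5 - (-1))² - 14*(-5 - (-1)))*(-372) - 101 = (4 + (-5 - 1*(-1))² - 14*(-5 - 1*(-1)))*(-372) - 101 = (4 + (-5 + 1)² - 14*(-5 + 1))*(-372) - 101 = (4 + (-4)² - 14*(-4))*(-372) - 101 = (4 + 16 + 56)*(-372) - 101 = 76*(-372) - 101 = -28272 - 101 = -28373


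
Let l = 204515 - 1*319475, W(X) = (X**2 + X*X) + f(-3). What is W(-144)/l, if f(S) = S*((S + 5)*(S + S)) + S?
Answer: -2767/7664 ≈ -0.36104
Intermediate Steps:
f(S) = S + 2*S**2*(5 + S) (f(S) = S*((5 + S)*(2*S)) + S = S*(2*S*(5 + S)) + S = 2*S**2*(5 + S) + S = S + 2*S**2*(5 + S))
W(X) = 33 + 2*X**2 (W(X) = (X**2 + X*X) - 3*(1 + 2*(-3)**2 + 10*(-3)) = (X**2 + X**2) - 3*(1 + 2*9 - 30) = 2*X**2 - 3*(1 + 18 - 30) = 2*X**2 - 3*(-11) = 2*X**2 + 33 = 33 + 2*X**2)
l = -114960 (l = 204515 - 319475 = -114960)
W(-144)/l = (33 + 2*(-144)**2)/(-114960) = (33 + 2*20736)*(-1/114960) = (33 + 41472)*(-1/114960) = 41505*(-1/114960) = -2767/7664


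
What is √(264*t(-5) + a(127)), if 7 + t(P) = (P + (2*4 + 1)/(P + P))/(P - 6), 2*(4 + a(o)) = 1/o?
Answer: I*√2758697810/1270 ≈ 41.357*I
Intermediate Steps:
a(o) = -4 + 1/(2*o)
t(P) = -7 + (P + 9/(2*P))/(-6 + P) (t(P) = -7 + (P + (2*4 + 1)/(P + P))/(P - 6) = -7 + (P + (8 + 1)/((2*P)))/(-6 + P) = -7 + (P + 9*(1/(2*P)))/(-6 + P) = -7 + (P + 9/(2*P))/(-6 + P))
√(264*t(-5) + a(127)) = √(264*((3/2)*(3 - 4*(-5)² + 28*(-5))/(-5*(-6 - 5))) + (-4 + (½)/127)) = √(264*((3/2)*(-⅕)*(3 - 4*25 - 140)/(-11)) + (-4 + (½)*(1/127))) = √(264*((3/2)*(-⅕)*(-1/11)*(3 - 100 - 140)) + (-4 + 1/254)) = √(264*((3/2)*(-⅕)*(-1/11)*(-237)) - 1015/254) = √(264*(-711/110) - 1015/254) = √(-8532/5 - 1015/254) = √(-2172203/1270) = I*√2758697810/1270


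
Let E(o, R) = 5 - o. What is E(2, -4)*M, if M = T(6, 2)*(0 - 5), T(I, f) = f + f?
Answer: -60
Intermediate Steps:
T(I, f) = 2*f
M = -20 (M = (2*2)*(0 - 5) = 4*(-5) = -20)
E(2, -4)*M = (5 - 1*2)*(-20) = (5 - 2)*(-20) = 3*(-20) = -60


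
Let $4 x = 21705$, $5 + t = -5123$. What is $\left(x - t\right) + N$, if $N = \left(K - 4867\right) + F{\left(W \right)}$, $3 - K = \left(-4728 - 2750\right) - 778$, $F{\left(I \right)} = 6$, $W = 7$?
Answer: $\frac{55809}{4} \approx 13952.0$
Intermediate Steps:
$t = -5128$ ($t = -5 - 5123 = -5128$)
$K = 8259$ ($K = 3 - \left(\left(-4728 - 2750\right) - 778\right) = 3 - \left(-7478 - 778\right) = 3 - -8256 = 3 + 8256 = 8259$)
$N = 3398$ ($N = \left(8259 - 4867\right) + 6 = 3392 + 6 = 3398$)
$x = \frac{21705}{4}$ ($x = \frac{1}{4} \cdot 21705 = \frac{21705}{4} \approx 5426.3$)
$\left(x - t\right) + N = \left(\frac{21705}{4} - -5128\right) + 3398 = \left(\frac{21705}{4} + 5128\right) + 3398 = \frac{42217}{4} + 3398 = \frac{55809}{4}$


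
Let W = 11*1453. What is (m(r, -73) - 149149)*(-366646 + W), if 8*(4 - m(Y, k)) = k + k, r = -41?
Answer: 209172934141/4 ≈ 5.2293e+10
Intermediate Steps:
W = 15983
m(Y, k) = 4 - k/4 (m(Y, k) = 4 - (k + k)/8 = 4 - k/4)
(m(r, -73) - 149149)*(-366646 + W) = ((4 - ¼*(-73)) - 149149)*(-366646 + 15983) = ((4 + 73/4) - 149149)*(-350663) = (89/4 - 149149)*(-350663) = -596507/4*(-350663) = 209172934141/4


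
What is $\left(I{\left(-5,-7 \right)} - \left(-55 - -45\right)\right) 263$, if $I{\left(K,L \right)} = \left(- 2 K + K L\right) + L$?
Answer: $12624$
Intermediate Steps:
$I{\left(K,L \right)} = L - 2 K + K L$
$\left(I{\left(-5,-7 \right)} - \left(-55 - -45\right)\right) 263 = \left(\left(-7 - -10 - -35\right) - \left(-55 - -45\right)\right) 263 = \left(\left(-7 + 10 + 35\right) - \left(-55 + 45\right)\right) 263 = \left(38 - -10\right) 263 = \left(38 + 10\right) 263 = 48 \cdot 263 = 12624$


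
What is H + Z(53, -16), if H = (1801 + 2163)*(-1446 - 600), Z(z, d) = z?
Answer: -8110291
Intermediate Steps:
H = -8110344 (H = 3964*(-2046) = -8110344)
H + Z(53, -16) = -8110344 + 53 = -8110291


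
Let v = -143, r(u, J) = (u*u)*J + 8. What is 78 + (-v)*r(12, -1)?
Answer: -19370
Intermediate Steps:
r(u, J) = 8 + J*u**2 (r(u, J) = u**2*J + 8 = J*u**2 + 8 = 8 + J*u**2)
78 + (-v)*r(12, -1) = 78 + (-1*(-143))*(8 - 1*12**2) = 78 + 143*(8 - 1*144) = 78 + 143*(8 - 144) = 78 + 143*(-136) = 78 - 19448 = -19370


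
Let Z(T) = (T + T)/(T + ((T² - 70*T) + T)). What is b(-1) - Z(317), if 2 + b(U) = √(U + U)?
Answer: -500/249 + I*√2 ≈ -2.008 + 1.4142*I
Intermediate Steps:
b(U) = -2 + √2*√U (b(U) = -2 + √(U + U) = -2 + √(2*U) = -2 + √2*√U)
Z(T) = 2*T/(T² - 68*T) (Z(T) = (2*T)/(T + (T² - 69*T)) = (2*T)/(T² - 68*T) = 2*T/(T² - 68*T))
b(-1) - Z(317) = (-2 + √2*√(-1)) - 2/(-68 + 317) = (-2 + √2*I) - 2/249 = (-2 + I*√2) - 2/249 = -500/249 + I*√2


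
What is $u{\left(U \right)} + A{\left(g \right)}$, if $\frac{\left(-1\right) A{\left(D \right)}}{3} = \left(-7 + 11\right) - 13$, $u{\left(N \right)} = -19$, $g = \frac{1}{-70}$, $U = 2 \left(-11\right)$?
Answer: $8$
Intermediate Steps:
$U = -22$
$g = - \frac{1}{70} \approx -0.014286$
$A{\left(D \right)} = 27$ ($A{\left(D \right)} = - 3 \left(\left(-7 + 11\right) - 13\right) = - 3 \left(4 - 13\right) = \left(-3\right) \left(-9\right) = 27$)
$u{\left(U \right)} + A{\left(g \right)} = -19 + 27 = 8$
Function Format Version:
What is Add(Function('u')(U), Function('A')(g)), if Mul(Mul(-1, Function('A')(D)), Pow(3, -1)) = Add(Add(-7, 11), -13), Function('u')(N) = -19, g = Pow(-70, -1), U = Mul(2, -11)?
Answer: 8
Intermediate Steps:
U = -22
g = Rational(-1, 70) ≈ -0.014286
Function('A')(D) = 27 (Function('A')(D) = Mul(-3, Add(Add(-7, 11), -13)) = Mul(-3, Add(4, -13)) = Mul(-3, -9) = 27)
Add(Function('u')(U), Function('A')(g)) = Add(-19, 27) = 8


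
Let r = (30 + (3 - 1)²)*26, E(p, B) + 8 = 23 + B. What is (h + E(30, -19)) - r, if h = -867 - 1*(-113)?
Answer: -1642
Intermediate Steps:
E(p, B) = 15 + B (E(p, B) = -8 + (23 + B) = 15 + B)
h = -754 (h = -867 + 113 = -754)
r = 884 (r = (30 + 2²)*26 = (30 + 4)*26 = 34*26 = 884)
(h + E(30, -19)) - r = (-754 + (15 - 19)) - 1*884 = (-754 - 4) - 884 = -758 - 884 = -1642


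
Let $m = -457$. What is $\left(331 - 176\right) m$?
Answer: $-70835$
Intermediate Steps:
$\left(331 - 176\right) m = \left(331 - 176\right) \left(-457\right) = 155 \left(-457\right) = -70835$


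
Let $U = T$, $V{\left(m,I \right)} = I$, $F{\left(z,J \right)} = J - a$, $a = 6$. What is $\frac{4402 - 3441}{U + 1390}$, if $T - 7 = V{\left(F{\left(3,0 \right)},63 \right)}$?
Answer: $\frac{961}{1460} \approx 0.65822$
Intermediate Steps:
$F{\left(z,J \right)} = -6 + J$ ($F{\left(z,J \right)} = J - 6 = -6 + J$)
$T = 70$ ($T = 7 + 63 = 70$)
$U = 70$
$\frac{4402 - 3441}{U + 1390} = \frac{4402 - 3441}{70 + 1390} = \frac{961}{1460}$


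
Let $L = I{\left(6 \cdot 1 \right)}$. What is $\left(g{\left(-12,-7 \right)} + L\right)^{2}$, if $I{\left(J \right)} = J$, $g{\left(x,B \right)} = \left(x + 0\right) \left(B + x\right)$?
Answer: $54756$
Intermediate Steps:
$g{\left(x,B \right)} = x \left(B + x\right)$
$L = 6$ ($L = 6 \cdot 1 = 6$)
$\left(g{\left(-12,-7 \right)} + L\right)^{2} = \left(- 12 \left(-7 - 12\right) + 6\right)^{2} = \left(\left(-12\right) \left(-19\right) + 6\right)^{2} = \left(228 + 6\right)^{2} = 234^{2} = 54756$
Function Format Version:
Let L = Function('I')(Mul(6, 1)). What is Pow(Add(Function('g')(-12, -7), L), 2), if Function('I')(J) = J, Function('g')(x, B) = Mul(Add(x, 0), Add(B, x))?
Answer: 54756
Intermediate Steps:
Function('g')(x, B) = Mul(x, Add(B, x))
L = 6 (L = Mul(6, 1) = 6)
Pow(Add(Function('g')(-12, -7), L), 2) = Pow(Add(Mul(-12, Add(-7, -12)), 6), 2) = Pow(Add(Mul(-12, -19), 6), 2) = Pow(Add(228, 6), 2) = Pow(234, 2) = 54756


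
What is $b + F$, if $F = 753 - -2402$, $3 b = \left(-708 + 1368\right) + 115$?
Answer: $\frac{10240}{3} \approx 3413.3$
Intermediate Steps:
$b = \frac{775}{3}$ ($b = \frac{\left(-708 + 1368\right) + 115}{3} = \frac{660 + 115}{3} = \frac{1}{3} \cdot 775 = \frac{775}{3} \approx 258.33$)
$F = 3155$ ($F = 753 + 2402 = 3155$)
$b + F = \frac{775}{3} + 3155 = \frac{10240}{3}$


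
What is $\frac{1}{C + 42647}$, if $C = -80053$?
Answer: $- \frac{1}{37406} \approx -2.6734 \cdot 10^{-5}$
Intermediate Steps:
$\frac{1}{C + 42647} = \frac{1}{-80053 + 42647} = \frac{1}{-37406} = - \frac{1}{37406}$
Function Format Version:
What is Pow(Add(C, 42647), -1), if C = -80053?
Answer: Rational(-1, 37406) ≈ -2.6734e-5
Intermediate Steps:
Pow(Add(C, 42647), -1) = Pow(Add(-80053, 42647), -1) = Pow(-37406, -1) = Rational(-1, 37406)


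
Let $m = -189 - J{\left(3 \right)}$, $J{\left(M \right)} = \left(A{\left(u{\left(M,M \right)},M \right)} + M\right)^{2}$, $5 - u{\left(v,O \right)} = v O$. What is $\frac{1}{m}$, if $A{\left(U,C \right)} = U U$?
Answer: $- \frac{1}{550} \approx -0.0018182$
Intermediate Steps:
$u{\left(v,O \right)} = 5 - O v$ ($u{\left(v,O \right)} = 5 - v O = 5 - O v$)
$A{\left(U,C \right)} = U^{2}$
$J{\left(M \right)} = \left(M + \left(5 - M^{2}\right)^{2}\right)^{2}$ ($J{\left(M \right)} = \left(\left(5 - M M\right)^{2} + M\right)^{2} = \left(\left(5 - M^{2}\right)^{2} + M\right)^{2} = \left(M + \left(5 - M^{2}\right)^{2}\right)^{2}$)
$m = -550$ ($m = -189 - \left(3 + \left(-5 + 3^{2}\right)^{2}\right)^{2} = -189 - \left(3 + \left(-5 + 9\right)^{2}\right)^{2} = -189 - \left(3 + 4^{2}\right)^{2} = -189 - \left(3 + 16\right)^{2} = -189 - 19^{2} = -189 - 361 = -550$)
$\frac{1}{m} = \frac{1}{-550} = - \frac{1}{550}$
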